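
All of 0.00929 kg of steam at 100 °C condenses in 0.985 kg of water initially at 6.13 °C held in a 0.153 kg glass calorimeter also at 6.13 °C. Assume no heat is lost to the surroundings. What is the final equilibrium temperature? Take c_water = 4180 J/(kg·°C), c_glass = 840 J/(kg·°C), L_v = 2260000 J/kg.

T_f ≈ 11.9 °C

Setting the total heat transfer to zero:
latent heat released on condensation: 0.00929·2260000 = 20995; condensate cools 100→T: 0.00929·4180·(T − 100) = 38.83(T − 100); original water: 4117.3(T − 6.13); cup: 128.52(T − 6.13)
4284.7 T = 20995 + 3883.2 + 26027 = 50905
T ≈ 11.88 °C (< 100 °C, so full condensation is consistent).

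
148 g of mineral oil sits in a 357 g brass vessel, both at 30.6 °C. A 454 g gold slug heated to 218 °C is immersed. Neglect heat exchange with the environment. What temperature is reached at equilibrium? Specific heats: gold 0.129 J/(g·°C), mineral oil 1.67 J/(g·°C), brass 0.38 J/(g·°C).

Setting the total heat transfer to zero:
454·0.129·(T − 218) + 148·1.67·(T − 30.6) + 357·0.38·(T − 30.6) = 0
(58.57 + 247.16 + 135.66) T = 58.57·218 + 247.16·30.6 + 135.66·30.6
T ≈ 55.47 °C

T_f ≈ 55.5 °C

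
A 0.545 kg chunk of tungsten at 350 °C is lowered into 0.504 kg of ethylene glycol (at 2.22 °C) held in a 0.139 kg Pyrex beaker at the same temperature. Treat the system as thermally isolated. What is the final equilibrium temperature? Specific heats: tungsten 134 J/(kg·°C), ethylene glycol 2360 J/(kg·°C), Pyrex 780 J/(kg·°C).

T_f ≈ 20.7 °C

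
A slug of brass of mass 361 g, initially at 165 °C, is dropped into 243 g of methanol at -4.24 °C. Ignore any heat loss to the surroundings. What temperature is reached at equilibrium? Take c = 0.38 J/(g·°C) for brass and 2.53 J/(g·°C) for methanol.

T_f ≈ 26.6 °C

Conservation of energy gives ΣQ = 0:
361·0.38·(T − 165) + 243·2.53·(T − (-4.24)) = 0
(137.18 + 614.79) T = 137.18·165 + 614.79·(-4.24)
T ≈ 26.63 °C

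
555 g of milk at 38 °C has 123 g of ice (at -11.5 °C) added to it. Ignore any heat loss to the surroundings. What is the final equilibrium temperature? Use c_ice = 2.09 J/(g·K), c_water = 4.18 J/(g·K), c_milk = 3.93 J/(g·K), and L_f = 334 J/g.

T_f ≈ 14.4 °C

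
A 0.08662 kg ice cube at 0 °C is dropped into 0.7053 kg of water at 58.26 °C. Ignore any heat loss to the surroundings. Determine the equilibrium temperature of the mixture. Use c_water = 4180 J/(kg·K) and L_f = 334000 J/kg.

T_f ≈ 43.1 °C

Taking heat into each body as positive, Σ m c ΔT = 0:
fusion: m_ice L_f = 0.08662·334000 = 28931
  warm the meltwater: 362.07 T
  water cools: 0.7053·4180·(T − 58.26) = 2948.2(T − 58.26)
3310.2 T = 171759 − 28931 = 142828
T ≈ 43.15 °C. Since T > 0 °C, the all-ice-melts assumption holds.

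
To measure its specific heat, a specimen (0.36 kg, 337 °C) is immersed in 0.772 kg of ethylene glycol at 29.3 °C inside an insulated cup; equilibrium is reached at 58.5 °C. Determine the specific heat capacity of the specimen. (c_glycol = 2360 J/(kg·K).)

m_s c (T_s − T_f) = m_glycol c_glycol (T_f − T_0):
0.36·c·(337 − 58.5) = 0.772·2360·(58.5 − 29.3)
100.26 c = 53200  ⇒  c ≈ 530.6 J/(kg·K)

c ≈ 531 J/(kg·K)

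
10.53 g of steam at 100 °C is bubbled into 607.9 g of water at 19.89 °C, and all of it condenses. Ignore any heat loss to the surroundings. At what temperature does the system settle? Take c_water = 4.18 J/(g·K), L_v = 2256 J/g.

T_f ≈ 30.4 °C

Sum of m c ΔT and latent-heat terms is zero:
steam→water at 100 °C releases m L_v = 10.53·2256 = 23756
  condensed water 100 °C→T: 44.02(T − 100)
  water warms: 607.9·4.18·(T − 19.89) = 2541(T − 19.89)
2585 T = 23756 + 4401.5 + 50541 = 78698
T ≈ 30.44 °C (< 100 °C, so full condensation is consistent).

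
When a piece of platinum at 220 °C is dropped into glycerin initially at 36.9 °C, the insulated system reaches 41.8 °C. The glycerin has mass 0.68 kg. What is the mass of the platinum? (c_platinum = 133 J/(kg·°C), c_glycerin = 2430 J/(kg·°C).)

m ≈ 0.342 kg

Heat lost by the platinum = heat gained by the glycerin:
m×133×(220 − 41.8) = 0.68×2430×(41.8 − 36.9)
23701 m = 8096.8  ⇒  m ≈ 0.3416 kg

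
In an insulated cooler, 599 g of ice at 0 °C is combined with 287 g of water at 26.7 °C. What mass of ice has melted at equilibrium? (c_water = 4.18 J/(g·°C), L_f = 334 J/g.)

m_melted ≈ 95.9 g

Water can give up m c ΔT = 287·4.18·26.7 = 32031 J before reaching 0 °C.
To melt every bit of ice: 599·334 = 200066 J.
That's not enough to melt it all — equilibrium is at 0 °C with ice remaining.
Mass melted = 32031/334 ≈ 95.9 g.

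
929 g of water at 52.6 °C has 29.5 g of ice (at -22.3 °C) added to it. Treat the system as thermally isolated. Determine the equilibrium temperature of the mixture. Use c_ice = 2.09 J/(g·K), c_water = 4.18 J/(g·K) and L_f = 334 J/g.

Let T be the final temperature. ΣQ_i = 0:
ice -22.3→0 °C: 29.5×2.09×22.3 = 1374.9; latent heat to melt: 29.5×334 = 9853; meltwater 0→T: 29.5×4.18×T = 123.31 T; water cools: 929×4.18×(T − 52.6) = 3883.2(T − 52.6)
4006.5 T = 204257 − 11228 = 193029
T ≈ 48.18 °C (positive, so assuming full melt was valid).

T_f ≈ 48.2 °C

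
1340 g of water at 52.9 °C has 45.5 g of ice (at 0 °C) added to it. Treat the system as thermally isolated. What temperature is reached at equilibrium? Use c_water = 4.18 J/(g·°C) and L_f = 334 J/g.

T_f ≈ 48.5 °C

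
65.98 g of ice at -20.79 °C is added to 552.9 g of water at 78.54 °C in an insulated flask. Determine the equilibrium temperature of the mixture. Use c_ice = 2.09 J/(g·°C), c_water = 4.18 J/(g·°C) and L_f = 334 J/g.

T_f ≈ 60.5 °C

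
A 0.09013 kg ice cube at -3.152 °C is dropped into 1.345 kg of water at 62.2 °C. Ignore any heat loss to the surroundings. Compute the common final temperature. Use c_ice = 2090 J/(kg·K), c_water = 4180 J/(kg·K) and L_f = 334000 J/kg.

T_f ≈ 53.2 °C

Setting the total heat transfer to zero:
warm ice to 0 °C: 0.09013·2090·(0 − (-3.152)) = 593.75
  melt ice: 0.09013·334000 = 30103
  meltwater 0→T: 0.09013·4180·T = 376.74 T
  water: 5622.1(T − 62.2)
5998.8 T = 349695 − 30697 = 318997
T ≈ 53.18 °C (positive, so assuming full melt was valid).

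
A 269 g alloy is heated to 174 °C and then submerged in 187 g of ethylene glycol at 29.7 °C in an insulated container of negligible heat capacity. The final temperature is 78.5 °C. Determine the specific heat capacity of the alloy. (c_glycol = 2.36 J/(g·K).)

c ≈ 0.838 J/(g·K)

Setting the total heat transfer to zero:
269×c×(78.5 − 174) + 187×2.36×(78.5 − 29.7) = 0
-25690 c = -21536
c = -21536/-25690 ≈ 0.8383 J/(g·K)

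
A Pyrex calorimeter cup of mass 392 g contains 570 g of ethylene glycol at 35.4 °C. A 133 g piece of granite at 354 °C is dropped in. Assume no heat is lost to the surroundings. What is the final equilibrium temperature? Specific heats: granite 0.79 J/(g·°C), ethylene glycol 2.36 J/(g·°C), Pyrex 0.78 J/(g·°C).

Let T be the final temperature. ΣQ_i = 0:
133*0.79*(T − 354) + 570*2.36*(T − 35.4) + 392*0.78*(T − 35.4) = 0
105.07(T − 354) + 1345.2(T − 35.4) + 305.76(T − 35.4) = 0
1756 T = 95639
T = 95639 / 1756 = 54.5 °C

T_f ≈ 54.5 °C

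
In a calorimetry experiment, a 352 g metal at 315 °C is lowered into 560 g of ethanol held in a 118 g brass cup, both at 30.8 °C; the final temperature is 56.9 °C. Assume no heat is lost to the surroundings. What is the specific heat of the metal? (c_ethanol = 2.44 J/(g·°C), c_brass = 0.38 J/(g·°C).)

Let T be the final temperature. ΣQ_i = 0:
352×c×(56.9 − 315) + 560×2.44×(56.9 − 30.8) + 118×0.38×(56.9 − 30.8) = 0
-90851 c = -36833
c = -36833/-90851 ≈ 0.4054 J/(g·°C)

c ≈ 0.405 J/(g·°C)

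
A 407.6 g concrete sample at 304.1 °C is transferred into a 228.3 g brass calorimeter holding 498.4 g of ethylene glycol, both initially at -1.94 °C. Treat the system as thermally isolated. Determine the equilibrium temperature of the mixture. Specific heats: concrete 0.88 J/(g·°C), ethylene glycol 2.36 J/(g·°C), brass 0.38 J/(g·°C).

T_f ≈ 65.8 °C

With ΣQ=0 the equilibrium temperature is the m·c-weighted mean:
T_f = (358.69×304.1 + 1176.2×(-1.94) + 86.75×(-1.94)) / (358.69 + 1176.2 + 86.75)
    = 106627 / 1621.7 ≈ 65.75 °C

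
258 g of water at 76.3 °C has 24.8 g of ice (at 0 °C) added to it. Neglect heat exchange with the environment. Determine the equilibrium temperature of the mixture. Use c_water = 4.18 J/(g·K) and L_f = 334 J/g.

Setting the total heat transfer to zero:
melt ice: 24.8·334 = 8283.2; meltwater 0→T: 24.8·4.18·T = 103.66 T; water: 1078.4(T − 76.3)
1182.1 T = 82285 − 8283.2 = 74002
T ≈ 62.60 °C. Since T > 0 °C, the all-ice-melts assumption holds.

T_f ≈ 62.6 °C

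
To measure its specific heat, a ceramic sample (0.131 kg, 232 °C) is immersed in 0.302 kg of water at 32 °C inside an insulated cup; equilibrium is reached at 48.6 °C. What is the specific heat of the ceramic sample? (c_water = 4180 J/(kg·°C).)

c ≈ 872 J/(kg·°C)

m_s c (T_s − T_f) = m_water c_water (T_f − T_0):
0.131·c·(232 − 48.6) = 0.302·4180·(48.6 − 32)
24.03 c = 20955  ⇒  c ≈ 872.2 J/(kg·°C)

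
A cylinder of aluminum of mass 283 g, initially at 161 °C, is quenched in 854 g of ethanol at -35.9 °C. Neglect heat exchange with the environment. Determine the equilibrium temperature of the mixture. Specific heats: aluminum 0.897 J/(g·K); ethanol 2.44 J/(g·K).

Let T be the final temperature. ΣQ_i = 0:
283·0.897·(T − 161) + 854·2.44·(T − (-35.9)) = 0
253.85(T − 161) + 2083.8(T − (-35.9)) = 0
2337.6 T = -33937
T = -33937/2337.6 ≈ -14.52 °C

T_f ≈ -14.5 °C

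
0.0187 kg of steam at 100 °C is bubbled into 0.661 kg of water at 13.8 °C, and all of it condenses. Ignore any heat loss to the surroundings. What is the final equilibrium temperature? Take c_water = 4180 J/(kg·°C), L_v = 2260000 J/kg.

Net heat exchanged in the isolated system is zero:
latent heat released on condensation: 0.0187×2260000 = 42262
  condensed water 100 °C→T: 78.17(T − 100)
  water warms: 0.661×4180×(T − 13.8) = 2763(T − 13.8)
2841.1 T = 42262 + 7816.6 + 38129 = 88208
T ≈ 31.05 °C, under the boiling point, so the assumption holds.

T_f ≈ 31.0 °C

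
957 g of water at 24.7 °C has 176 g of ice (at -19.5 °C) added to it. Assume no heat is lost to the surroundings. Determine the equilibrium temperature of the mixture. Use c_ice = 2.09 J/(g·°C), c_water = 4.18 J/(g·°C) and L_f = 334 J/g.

T_f ≈ 6.9 °C

Conservation of energy gives ΣQ = 0:
warm ice to 0 °C: 176·2.09·(0 − (-19.5)) = 7172.9; latent heat to melt: 176·334 = 58784; meltwater 0→T: 176·4.18·T = 735.68 T; water cools: 957·4.18·(T − 24.7) = 4000.3(T − 24.7)
4735.9 T = 98806 − 65957 = 32850
T ≈ 6.94 °C — above 0 °C, consistent with complete melting.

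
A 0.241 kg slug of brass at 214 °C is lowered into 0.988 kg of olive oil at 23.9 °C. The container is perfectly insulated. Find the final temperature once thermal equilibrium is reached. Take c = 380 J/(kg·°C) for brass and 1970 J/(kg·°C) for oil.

Net heat exchanged in the isolated system is zero:
0.241*380*(T − 214) + 0.988*1970*(T − 23.9) = 0
91.58(T − 214) + 1946.4(T − 23.9) = 0
(91.58 + 1946.4) T = 91.58*214 + 1946.4*23.9
T ≈ 32.44 °C

T_f ≈ 32.4 °C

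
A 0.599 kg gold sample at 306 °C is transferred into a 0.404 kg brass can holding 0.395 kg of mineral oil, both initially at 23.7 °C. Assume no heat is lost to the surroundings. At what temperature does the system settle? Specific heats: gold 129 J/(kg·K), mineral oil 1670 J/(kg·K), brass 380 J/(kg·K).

Taking heat into each body as positive, Σ m c ΔT = 0:
0.599×129×(T − 306) + 0.395×1670×(T − 23.7) + 0.404×380×(T − 23.7) = 0
77.27(T − 306) + 659.65(T − 23.7) + 153.52(T − 23.7) = 0
890.44 T = 42917
T = 42917/890.44 ≈ 48.20 °C

T_f ≈ 48.2 °C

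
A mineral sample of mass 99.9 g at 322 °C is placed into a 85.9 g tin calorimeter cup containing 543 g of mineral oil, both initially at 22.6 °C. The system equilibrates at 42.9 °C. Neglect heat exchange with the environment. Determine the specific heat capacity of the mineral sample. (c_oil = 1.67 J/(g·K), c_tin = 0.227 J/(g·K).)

Conservation of energy gives ΣQ = 0:
99.9×c×(42.9 − 322) + 543×1.67×(42.9 − 22.6) + 85.9×0.227×(42.9 − 22.6) = 0
-27882 c = -18804
c = -18804/-27882 ≈ 0.6744 J/(g·K)

c ≈ 0.674 J/(g·K)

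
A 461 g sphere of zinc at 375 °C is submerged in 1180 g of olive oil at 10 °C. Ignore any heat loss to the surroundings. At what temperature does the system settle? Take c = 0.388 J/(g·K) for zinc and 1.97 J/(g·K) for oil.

T_f ≈ 36.1 °C

Heat lost by the zinc equals heat gained by the oil:
461*0.388*(375 − T) = 1180*1.97*(T − 10)
178.87(375 − T) = 2324.6(T − 10)
2503.5 T = 90322  ⇒  T ≈ 36.08 °C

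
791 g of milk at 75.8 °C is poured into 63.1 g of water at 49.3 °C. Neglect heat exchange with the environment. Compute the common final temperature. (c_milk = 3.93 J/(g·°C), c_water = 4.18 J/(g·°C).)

T_f ≈ 73.7 °C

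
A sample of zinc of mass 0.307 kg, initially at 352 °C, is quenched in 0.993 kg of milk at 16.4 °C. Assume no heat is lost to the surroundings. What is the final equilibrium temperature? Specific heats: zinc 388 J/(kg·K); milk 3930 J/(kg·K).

T_f ≈ 26.3 °C

|Q_zinc| = |Q_milk|:
0.307*388*(352 − T) = 0.993*3930*(T − 16.4)
119.12(352 − T) = 3902.5(T − 16.4)
4021.6 T = 105930  ⇒  T ≈ 26.34 °C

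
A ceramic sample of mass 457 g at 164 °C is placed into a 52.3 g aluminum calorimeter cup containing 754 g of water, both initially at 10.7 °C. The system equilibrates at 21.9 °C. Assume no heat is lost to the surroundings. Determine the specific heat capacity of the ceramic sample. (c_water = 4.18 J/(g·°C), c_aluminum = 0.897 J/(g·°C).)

c ≈ 0.552 J/(g·°C)

Net heat exchanged in the isolated system is zero:
457·c·(21.9 − 164) + 754·4.18·(21.9 − 10.7) + 52.3·0.897·(21.9 − 10.7) = 0
-64940 c = -35825
c = -35825/-64940 ≈ 0.5517 J/(g·°C)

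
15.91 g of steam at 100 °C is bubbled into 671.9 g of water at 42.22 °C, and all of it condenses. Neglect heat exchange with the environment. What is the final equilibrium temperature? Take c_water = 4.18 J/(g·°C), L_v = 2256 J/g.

Heat gained plus heat lost sum to zero:
steam→water at 100 °C releases m L_v = 15.91×2256 = 35893; condensed water 100 °C→T: 66.5(T − 100); original water: 2808.5(T − 42.22)
2875 T = 35893 + 6650.4 + 118577 = 161120
T ≈ 56.04 °C (< 100 °C, so full condensation is consistent).

T_f ≈ 56.0 °C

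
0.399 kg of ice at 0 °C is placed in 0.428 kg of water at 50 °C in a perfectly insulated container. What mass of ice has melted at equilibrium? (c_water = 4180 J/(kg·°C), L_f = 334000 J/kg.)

m_melted ≈ 0.268 kg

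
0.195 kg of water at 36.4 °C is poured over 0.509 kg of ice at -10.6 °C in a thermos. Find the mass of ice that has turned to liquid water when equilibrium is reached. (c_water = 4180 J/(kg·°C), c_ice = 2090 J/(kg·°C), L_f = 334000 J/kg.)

m_melted ≈ 0.0551 kg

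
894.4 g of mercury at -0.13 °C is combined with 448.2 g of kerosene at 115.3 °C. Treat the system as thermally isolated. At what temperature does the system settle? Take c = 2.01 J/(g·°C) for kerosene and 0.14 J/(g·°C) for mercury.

With ΣQ=0 the equilibrium temperature is the m·c-weighted mean:
T_f = (900.88·115.3 + 125.22·(-0.13)) / (900.88 + 125.22)
    = 103855 / 1026.1 ≈ 101.21 °C

T_f ≈ 101.2 °C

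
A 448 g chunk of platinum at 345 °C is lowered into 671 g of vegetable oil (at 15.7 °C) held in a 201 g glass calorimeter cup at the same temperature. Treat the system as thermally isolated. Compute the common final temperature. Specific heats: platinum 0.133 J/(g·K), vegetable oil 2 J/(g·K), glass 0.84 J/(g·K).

T_f ≈ 28.2 °C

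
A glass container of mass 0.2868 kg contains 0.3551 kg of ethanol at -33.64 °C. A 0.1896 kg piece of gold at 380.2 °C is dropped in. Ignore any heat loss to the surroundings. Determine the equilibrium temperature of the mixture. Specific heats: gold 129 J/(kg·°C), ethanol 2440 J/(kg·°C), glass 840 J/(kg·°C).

T_f ≈ -24.7 °C

With ΣQ=0 the equilibrium temperature is the m·c-weighted mean:
T_f = (24.46*380.2 + 866.44*(-33.64) + 240.91*(-33.64)) / (24.46 + 866.44 + 240.91)
    = -27952 / 1131.8 ≈ -24.70 °C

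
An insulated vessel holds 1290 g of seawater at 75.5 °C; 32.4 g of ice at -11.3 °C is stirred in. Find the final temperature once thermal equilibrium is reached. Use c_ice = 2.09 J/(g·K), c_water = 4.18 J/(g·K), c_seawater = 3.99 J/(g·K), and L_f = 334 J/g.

T_f ≈ 71.4 °C

Energy conservation, ΣQ = 0:
warm ice to 0 °C: 32.4×2.09×(0 − (-11.3)) = 765.19; latent heat to melt: 32.4×334 = 10822; warm the meltwater: 135.43 T; seawater: 5147.1(T − 75.5)
5282.5 T = 388606 − 11587 = 377019
T ≈ 71.37 °C. Since T > 0 °C, the all-ice-melts assumption holds.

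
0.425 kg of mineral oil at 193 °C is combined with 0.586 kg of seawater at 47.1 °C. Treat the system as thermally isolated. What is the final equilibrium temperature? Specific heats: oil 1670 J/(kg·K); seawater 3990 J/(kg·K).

T_f ≈ 81.1 °C

Energy conservation, ΣQ = 0:
0.425×1670×(T − 193) + 0.586×3990×(T − 47.1) = 0
(709.75 + 2338.1) T = 709.75×193 + 2338.1×47.1
T = 247108 / 3047.9 = 81.1 °C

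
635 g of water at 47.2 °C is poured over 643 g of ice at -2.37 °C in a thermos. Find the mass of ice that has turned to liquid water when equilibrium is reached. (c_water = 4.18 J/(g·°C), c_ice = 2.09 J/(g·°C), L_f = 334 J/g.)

Water can give up m c ΔT = 635×4.18×47.2 = 125283 J before reaching 0 °C.
Warming the ice to 0 °C takes 643×2.09×2.37 = 3185 J, leaving 122098 J for melting.
Fully melting the ice requires m_ice L_f = 643×334 = 214762 J.
That's not enough to melt it all — equilibrium is at 0 °C with ice remaining.
m_melted×334 = 122098  ⇒  m_melted ≈ 365.6 g.

m_melted ≈ 366 g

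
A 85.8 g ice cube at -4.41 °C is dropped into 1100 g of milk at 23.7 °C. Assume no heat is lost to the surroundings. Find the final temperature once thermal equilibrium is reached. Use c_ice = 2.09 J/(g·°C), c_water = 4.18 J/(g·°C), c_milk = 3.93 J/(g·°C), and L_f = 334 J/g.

T_f ≈ 15.6 °C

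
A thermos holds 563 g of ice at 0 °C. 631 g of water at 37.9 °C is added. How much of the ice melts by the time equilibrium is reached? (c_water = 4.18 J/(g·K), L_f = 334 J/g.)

Heat available from the water dropping to 0 °C: 631×4.18×37.9 = 99964 J.
Melting all 563 g of ice would need 563×334 = 188042 J.
Since 99964 < 188042 J, not all the ice melts; equilibrium is at 0 °C.
Mass melted = 99964/334 ≈ 299.3 g.

m_melted ≈ 299 g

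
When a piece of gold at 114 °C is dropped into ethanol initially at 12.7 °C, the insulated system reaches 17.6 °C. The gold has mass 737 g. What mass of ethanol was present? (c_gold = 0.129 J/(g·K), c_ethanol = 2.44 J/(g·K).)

m ≈ 767 g

Conservation of energy gives ΣQ = 0:
737·0.129·(17.6 − 114) + m·2.44·(17.6 − 12.7) = 0
11.96 m = 9165
m = 9165/11.96 ≈ 766.6 g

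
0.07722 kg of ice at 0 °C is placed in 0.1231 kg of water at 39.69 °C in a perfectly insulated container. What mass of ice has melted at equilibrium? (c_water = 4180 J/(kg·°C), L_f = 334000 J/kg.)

m_melted ≈ 0.0611 kg

Cooling the water to 0 °C releases 0.1231·4180·39.69 = 20423 J.
Fully melting the ice requires m_ice L_f = 0.07722·334000 = 25791 J.
That's not enough to melt it all — equilibrium is at 0 °C with ice remaining.
Mass melted = 20423/334000 ≈ 0.06115 kg.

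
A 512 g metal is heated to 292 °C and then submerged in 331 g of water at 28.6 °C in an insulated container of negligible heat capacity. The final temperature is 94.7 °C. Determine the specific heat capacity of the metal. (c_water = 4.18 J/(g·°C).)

Setting the total heat transfer to zero:
512×c×(94.7 − 292) + 331×4.18×(94.7 − 28.6) = 0
-101018 c = -91455
c = -91455/-101018 ≈ 0.9053 J/(g·°C)

c ≈ 0.905 J/(g·°C)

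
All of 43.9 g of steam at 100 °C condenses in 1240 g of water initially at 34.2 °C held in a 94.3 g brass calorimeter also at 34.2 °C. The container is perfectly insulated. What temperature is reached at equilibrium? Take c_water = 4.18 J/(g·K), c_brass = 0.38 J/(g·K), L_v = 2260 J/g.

Let T be the final temperature. ΣQ_i = 0:
latent heat released on condensation: 43.9·2260 = 99214
  condensed water 100 °C→T: 183.5(T − 100)
  water warms: 1240·4.18·(T − 34.2) = 5183.2(T − 34.2)
  cup: 35.83(T − 34.2)
5402.5 T = 99214 + 18350 + 178491 = 296055
T ≈ 54.80 °C (< 100 °C, so full condensation is consistent).

T_f ≈ 54.8 °C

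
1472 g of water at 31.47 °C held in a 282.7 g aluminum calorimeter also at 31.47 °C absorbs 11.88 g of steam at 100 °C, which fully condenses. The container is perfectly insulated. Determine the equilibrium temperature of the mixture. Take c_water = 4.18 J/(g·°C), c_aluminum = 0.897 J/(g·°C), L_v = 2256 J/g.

Heat gained plus heat lost sum to zero:
latent heat released on condensation: 11.88×2256 = 26801
  condensed water 100 °C→T: 49.66(T − 100)
  original water: 6153(T − 31.47)
  aluminum cup: 282.7×0.897×(T − 31.47) = 253.58(T − 31.47)
6456.2 T = 26801 + 4965.8 + 201614 = 233381
T ≈ 36.15 °C, under the boiling point, so the assumption holds.

T_f ≈ 36.1 °C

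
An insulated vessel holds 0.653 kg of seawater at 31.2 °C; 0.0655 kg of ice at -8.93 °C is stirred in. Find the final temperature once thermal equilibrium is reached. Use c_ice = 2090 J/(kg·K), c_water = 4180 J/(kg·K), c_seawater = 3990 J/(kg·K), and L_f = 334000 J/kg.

T_f ≈ 20.2 °C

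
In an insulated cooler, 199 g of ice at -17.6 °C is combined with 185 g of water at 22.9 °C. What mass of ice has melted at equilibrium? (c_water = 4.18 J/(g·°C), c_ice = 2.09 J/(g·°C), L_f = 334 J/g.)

Cooling the water to 0 °C releases 185·4.18·22.9 = 17709 J.
Warming the ice to 0 °C takes 199·2.09·17.6 = 7320 J, leaving 10389 J for melting.
Melting all 199 g of ice would need 199·334 = 66466 J.
10389 J < 66466 J, so only part of the ice melts and the system sits at 0 °C.
m_melted·334 = 10389  ⇒  m_melted ≈ 31.1 g.

m_melted ≈ 31.1 g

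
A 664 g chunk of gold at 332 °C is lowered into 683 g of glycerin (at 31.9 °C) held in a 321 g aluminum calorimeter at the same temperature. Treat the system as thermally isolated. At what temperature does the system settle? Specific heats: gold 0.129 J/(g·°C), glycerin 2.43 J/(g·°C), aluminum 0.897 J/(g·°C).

T_f ≈ 44.5 °C

Conservation of energy gives ΣQ = 0:
664*0.129*(T − 332) + 683*2.43*(T − 31.9) + 321*0.897*(T − 31.9) = 0
85.66(T − 332) + 1659.7(T − 31.9) + 287.94(T − 31.9) = 0
(85.66 + 1659.7 + 287.94) T = 85.66*332 + 1659.7*31.9 + 287.94*31.9
T = 90567/2033.3 ≈ 44.54 °C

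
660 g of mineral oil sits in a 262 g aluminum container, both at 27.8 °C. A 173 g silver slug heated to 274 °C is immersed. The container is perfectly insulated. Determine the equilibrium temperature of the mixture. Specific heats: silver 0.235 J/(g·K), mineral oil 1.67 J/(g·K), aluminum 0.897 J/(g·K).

T_f ≈ 35.1 °C

Setting the total heat transfer to zero:
173*0.235*(T − 274) + 660*1.67*(T − 27.8) + 262*0.897*(T − 27.8) = 0
40.66(T − 274) + 1102.2(T − 27.8) + 235.01(T − 27.8) = 0
(40.66 + 1102.2 + 235.01) T = 40.66*274 + 1102.2*27.8 + 235.01*27.8
T = 48314/1377.9 ≈ 35.06 °C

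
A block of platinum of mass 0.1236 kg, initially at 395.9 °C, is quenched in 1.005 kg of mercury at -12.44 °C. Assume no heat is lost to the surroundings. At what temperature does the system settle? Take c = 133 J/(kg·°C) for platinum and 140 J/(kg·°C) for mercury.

T_f ≈ 30.3 °C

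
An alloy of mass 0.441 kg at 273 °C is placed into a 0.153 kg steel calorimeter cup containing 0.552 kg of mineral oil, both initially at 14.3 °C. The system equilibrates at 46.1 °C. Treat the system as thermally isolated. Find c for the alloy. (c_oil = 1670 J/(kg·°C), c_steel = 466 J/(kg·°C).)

c ≈ 316 J/(kg·°C)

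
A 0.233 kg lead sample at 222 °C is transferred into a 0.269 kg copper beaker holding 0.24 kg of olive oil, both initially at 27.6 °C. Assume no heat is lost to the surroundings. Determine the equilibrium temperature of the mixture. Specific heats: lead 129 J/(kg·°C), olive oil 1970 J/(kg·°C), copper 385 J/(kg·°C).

T_f ≈ 37.2 °C

Energy conservation, ΣQ = 0:
0.233*129*(T − 222) + 0.24*1970*(T − 27.6) + 0.269*385*(T − 27.6) = 0
30.06(T − 222) + 472.8(T − 27.6) + 103.57(T − 27.6) = 0
606.42 T = 22580
T = 22580/606.42 ≈ 37.24 °C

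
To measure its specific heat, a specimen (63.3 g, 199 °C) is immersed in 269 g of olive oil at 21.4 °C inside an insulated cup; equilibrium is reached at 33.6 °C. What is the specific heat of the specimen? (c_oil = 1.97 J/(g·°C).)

c ≈ 0.618 J/(g·°C)

m_s c (T_s − T_f) = m_oil c_oil (T_f − T_0):
63.3·c·(199 − 33.6) = 269·1.97·(33.6 − 21.4)
10470 c = 6465.1  ⇒  c ≈ 0.6175 J/(g·°C)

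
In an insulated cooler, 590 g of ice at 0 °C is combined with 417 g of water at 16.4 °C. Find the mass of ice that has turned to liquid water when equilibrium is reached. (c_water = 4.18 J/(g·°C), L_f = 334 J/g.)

m_melted ≈ 85.6 g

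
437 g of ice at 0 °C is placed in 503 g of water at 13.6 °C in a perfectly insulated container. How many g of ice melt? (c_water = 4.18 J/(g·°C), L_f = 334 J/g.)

m_melted ≈ 85.6 g

Cooling the water to 0 °C releases 503×4.18×13.6 = 28595 J.
To melt every bit of ice: 437×334 = 145958 J.
Since 28595 < 145958 J, not all the ice melts; equilibrium is at 0 °C.
m_melt = 28595 / L_f = 85.61 g.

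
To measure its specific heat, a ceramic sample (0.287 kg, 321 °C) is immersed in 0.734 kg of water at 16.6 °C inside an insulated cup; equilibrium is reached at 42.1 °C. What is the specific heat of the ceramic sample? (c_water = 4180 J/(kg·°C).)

c ≈ 977 J/(kg·°C)

Setting the total heat transfer to zero:
0.287×c×(42.1 − 321) + 0.734×4180×(42.1 − 16.6) = 0
-80.04 c = -78237
c = -78237/-80.04 ≈ 977.4 J/(kg·°C)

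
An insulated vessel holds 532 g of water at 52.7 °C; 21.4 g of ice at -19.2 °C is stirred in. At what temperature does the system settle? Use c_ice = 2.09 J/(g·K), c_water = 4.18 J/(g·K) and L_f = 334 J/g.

T_f ≈ 47.2 °C

Conservation of energy gives ΣQ = 0:
ice -19.2→0 °C: 21.4×2.09×19.2 = 858.74
  fusion: m_ice L_f = 21.4×334 = 7147.6
  meltwater 0→T: 21.4×4.18×T = 89.45 T
  water cools: 532×4.18×(T − 52.7) = 2223.8(T − 52.7)
2313.2 T = 117192 − 8006.3 = 109186
T ≈ 47.20 °C (positive, so assuming full melt was valid).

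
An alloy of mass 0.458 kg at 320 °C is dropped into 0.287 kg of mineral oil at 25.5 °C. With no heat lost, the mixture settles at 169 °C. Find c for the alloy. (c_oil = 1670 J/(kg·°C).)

c ≈ 995 J/(kg·°C)

m_s c (T_s − T_f) = m_oil c_oil (T_f − T_0):
0.458·c·(320 − 169) = 0.287·1670·(169 − 25.5)
69.16 c = 68778  ⇒  c ≈ 994.5 J/(kg·°C)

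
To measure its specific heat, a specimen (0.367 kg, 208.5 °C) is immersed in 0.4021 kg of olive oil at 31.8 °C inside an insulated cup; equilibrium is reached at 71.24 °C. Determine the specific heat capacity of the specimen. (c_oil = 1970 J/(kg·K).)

Heat gained plus heat lost sum to zero:
0.367×c×(71.24 − 208.5) + 0.4021×1970×(71.24 − 31.8) = 0
-50.37 c = -31242
c = -31242/-50.37 ≈ 620.2 J/(kg·K)

c ≈ 620 J/(kg·K)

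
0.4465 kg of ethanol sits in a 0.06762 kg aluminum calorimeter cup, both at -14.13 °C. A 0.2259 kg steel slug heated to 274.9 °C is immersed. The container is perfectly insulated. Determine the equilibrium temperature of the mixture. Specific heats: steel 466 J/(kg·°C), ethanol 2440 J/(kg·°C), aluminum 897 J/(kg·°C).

T_f ≈ 10.1 °C

Conservation of energy gives ΣQ = 0:
0.2259×466×(T − 274.9) + 0.4465×2440×(T − (-14.13)) + 0.06762×897×(T − (-14.13)) = 0
105.27(T − 274.9) + 1089.5(T − (-14.13)) + 60.66(T − (-14.13)) = 0
1255.4 T = 12687
T = 12687 / 1255.4 = 10.1 °C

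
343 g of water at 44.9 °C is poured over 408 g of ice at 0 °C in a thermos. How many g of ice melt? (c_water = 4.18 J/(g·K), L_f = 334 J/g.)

m_melted ≈ 193 g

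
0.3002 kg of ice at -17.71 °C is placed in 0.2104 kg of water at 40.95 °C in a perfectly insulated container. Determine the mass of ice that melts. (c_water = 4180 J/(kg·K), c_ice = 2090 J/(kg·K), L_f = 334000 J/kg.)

Water can give up m c ΔT = 0.2104×4180×40.95 = 36014 J before reaching 0 °C.
Of that, 0.3002×2090×17.71 = 11112 J goes to bring the ice to 0 °C, leaving 24903 J.
Melting all 0.3002 kg of ice would need 0.3002×334000 = 100267 J.
24903 J < 100267 J, so only part of the ice melts and the system sits at 0 °C.
Mass melted = 24903/334000 ≈ 0.07456 kg.

m_melted ≈ 0.0746 kg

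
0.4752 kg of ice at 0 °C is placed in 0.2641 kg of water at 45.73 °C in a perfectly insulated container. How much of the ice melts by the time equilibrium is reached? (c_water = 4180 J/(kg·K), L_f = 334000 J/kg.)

m_melted ≈ 0.151 kg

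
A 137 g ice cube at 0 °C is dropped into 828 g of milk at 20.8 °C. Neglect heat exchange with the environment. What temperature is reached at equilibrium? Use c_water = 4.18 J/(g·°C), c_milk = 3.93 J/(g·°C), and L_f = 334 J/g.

T_f ≈ 5.7 °C

Conservation of energy gives ΣQ = 0:
latent heat to melt: 137×334 = 45758; warm the meltwater: 572.66 T; milk: 3254(T − 20.8)
3826.7 T = 67684 − 45758 = 21926
T ≈ 5.73 °C — above 0 °C, consistent with complete melting.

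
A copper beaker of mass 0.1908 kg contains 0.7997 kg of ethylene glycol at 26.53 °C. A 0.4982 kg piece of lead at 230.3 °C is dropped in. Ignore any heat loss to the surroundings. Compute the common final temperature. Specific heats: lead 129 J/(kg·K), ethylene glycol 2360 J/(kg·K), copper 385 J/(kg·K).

Conservation of energy gives ΣQ = 0:
0.4982×129×(T − 230.3) + 0.7997×2360×(T − 26.53) + 0.1908×385×(T − 26.53) = 0
(64.27 + 1887.3 + 73.46) T = 64.27×230.3 + 1887.3×26.53 + 73.46×26.53
T = 66820/2025 ≈ 33.00 °C

T_f ≈ 33.0 °C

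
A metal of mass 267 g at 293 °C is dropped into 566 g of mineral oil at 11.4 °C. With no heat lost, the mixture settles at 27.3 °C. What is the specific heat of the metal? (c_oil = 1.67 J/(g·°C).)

m_s c (T_s − T_f) = m_oil c_oil (T_f − T_0):
267·c·(293 − 27.3) = 566·1.67·(27.3 − 11.4)
70942 c = 15029  ⇒  c ≈ 0.2118 J/(g·°C)

c ≈ 0.212 J/(g·°C)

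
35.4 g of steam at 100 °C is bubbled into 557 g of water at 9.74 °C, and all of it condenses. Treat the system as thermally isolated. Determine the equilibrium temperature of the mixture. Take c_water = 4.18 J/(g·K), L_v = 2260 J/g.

Taking heat into each body as positive, Σ m c ΔT = 0:
latent heat released on condensation: 35.4×2260 = 80004; condensate cools 100→T: 35.4×4.18×(T − 100) = 147.97(T − 100); original water: 2328.3(T − 9.74)
2476.2 T = 80004 + 14797 + 22677 = 117478
T ≈ 47.44 °C, under the boiling point, so the assumption holds.

T_f ≈ 47.4 °C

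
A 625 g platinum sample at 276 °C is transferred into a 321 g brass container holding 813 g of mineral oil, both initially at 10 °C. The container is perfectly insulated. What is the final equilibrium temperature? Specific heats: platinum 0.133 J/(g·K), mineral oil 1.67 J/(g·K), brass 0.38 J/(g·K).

Conservation of energy gives ΣQ = 0:
625·0.133·(T − 276) + 813·1.67·(T − 10) + 321·0.38·(T − 10) = 0
83.12(T − 276) + 1357.7(T − 10) + 121.98(T − 10) = 0
(83.12 + 1357.7 + 121.98) T = 83.12·276 + 1357.7·10 + 121.98·10
T = 37739 / 1562.8 = 24.1 °C

T_f ≈ 24.1 °C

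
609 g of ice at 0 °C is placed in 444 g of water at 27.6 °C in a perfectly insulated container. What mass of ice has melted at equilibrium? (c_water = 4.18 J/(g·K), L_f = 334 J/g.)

Water can give up m c ΔT = 444×4.18×27.6 = 51223 J before reaching 0 °C.
Fully melting the ice requires m_ice L_f = 609×334 = 203406 J.
That's not enough to melt it all — equilibrium is at 0 °C with ice remaining.
m_melted×334 = 51223  ⇒  m_melted ≈ 153.4 g.

m_melted ≈ 153 g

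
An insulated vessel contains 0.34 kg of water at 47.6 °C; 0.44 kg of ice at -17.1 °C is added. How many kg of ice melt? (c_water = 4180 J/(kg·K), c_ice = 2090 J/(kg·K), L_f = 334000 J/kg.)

Heat available from the water dropping to 0 °C: 0.34·4180·47.6 = 67649 J.
Warming the ice to 0 °C takes 0.44·2090·17.1 = 15725 J, leaving 51924 J for melting.
Melting all 0.44 kg of ice would need 0.44·334000 = 146960 J.
Since 51924 < 146960 J, not all the ice melts; equilibrium is at 0 °C.
Mass melted = 51924/334000 ≈ 0.1555 kg.

m_melted ≈ 0.155 kg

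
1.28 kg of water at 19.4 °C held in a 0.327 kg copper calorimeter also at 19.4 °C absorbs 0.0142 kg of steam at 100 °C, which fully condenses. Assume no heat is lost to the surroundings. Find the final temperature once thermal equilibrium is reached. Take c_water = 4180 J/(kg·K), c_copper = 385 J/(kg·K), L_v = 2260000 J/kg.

T_f ≈ 26.1 °C

Sum of m c ΔT and latent-heat terms is zero:
steam→water at 100 °C releases m L_v = 0.0142·2260000 = 32092
  condensate cools 100→T: 0.0142·4180·(T − 100) = 59.36(T − 100)
  original water: 5350.4(T − 19.4)
  copper cup: 0.327·385·(T − 19.4) = 125.9(T − 19.4)
5535.7 T = 32092 + 5935.6 + 106240 = 144268
T ≈ 26.06 °C, under the boiling point, so the assumption holds.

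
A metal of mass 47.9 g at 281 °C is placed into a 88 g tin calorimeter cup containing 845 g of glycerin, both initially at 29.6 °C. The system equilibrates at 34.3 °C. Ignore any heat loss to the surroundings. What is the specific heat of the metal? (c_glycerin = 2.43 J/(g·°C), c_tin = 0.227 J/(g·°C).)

c ≈ 0.825 J/(g·°C)

Energy conservation, ΣQ = 0:
47.9×c×(34.3 − 281) + 845×2.43×(34.3 − 29.6) + 88×0.227×(34.3 − 29.6) = 0
-11817 c = -9744.6
c = -9744.6/-11817 ≈ 0.8246 J/(g·°C)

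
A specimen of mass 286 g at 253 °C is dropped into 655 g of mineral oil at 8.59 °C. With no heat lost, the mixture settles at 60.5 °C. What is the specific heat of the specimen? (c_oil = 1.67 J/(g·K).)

c ≈ 1.03 J/(g·K)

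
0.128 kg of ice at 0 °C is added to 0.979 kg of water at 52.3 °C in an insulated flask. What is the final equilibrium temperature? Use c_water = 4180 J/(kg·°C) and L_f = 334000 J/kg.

T_f ≈ 37.0 °C

Let T be the final temperature. ΣQ_i = 0:
latent heat to melt: 0.128·334000 = 42752
  warm the meltwater: 535.04 T
  water cools: 0.979·4180·(T − 52.3) = 4092.2(T − 52.3)
4627.3 T = 214023 − 42752 = 171271
T ≈ 37.01 °C (positive, so assuming full melt was valid).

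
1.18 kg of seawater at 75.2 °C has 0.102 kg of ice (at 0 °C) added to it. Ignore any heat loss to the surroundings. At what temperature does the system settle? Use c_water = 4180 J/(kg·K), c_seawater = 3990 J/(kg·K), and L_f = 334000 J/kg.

T_f ≈ 62.3 °C

Setting the total heat transfer to zero:
fusion: m_ice L_f = 0.102·334000 = 34068
  meltwater 0→T: 0.102·4180·T = 426.36 T
  seawater: 4708.2(T − 75.2)
5134.6 T = 354057 − 34068 = 319989
T ≈ 62.32 °C (positive, so assuming full melt was valid).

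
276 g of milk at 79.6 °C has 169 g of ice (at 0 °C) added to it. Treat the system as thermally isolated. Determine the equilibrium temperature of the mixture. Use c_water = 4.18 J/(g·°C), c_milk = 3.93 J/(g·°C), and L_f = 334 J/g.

T_f ≈ 16.7 °C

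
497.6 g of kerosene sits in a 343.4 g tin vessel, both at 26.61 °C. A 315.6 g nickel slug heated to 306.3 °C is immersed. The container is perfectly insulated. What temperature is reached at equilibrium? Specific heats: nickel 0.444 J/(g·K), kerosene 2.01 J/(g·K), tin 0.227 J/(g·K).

T_f ≈ 58.8 °C

T_f = Σ m_i c_i T_i / Σ m_i c_i:
T_f = (140.13·306.3 + 1000.2·26.61 + 77.95·26.61) / (140.13 + 1000.2 + 77.95)
    = 71610 / 1218.3 ≈ 58.78 °C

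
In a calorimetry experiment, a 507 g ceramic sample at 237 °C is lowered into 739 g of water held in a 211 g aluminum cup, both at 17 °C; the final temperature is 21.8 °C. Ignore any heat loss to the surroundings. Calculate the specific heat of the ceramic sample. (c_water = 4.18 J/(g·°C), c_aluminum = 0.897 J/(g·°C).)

c ≈ 0.144 J/(g·°C)

Let T be the final temperature. ΣQ_i = 0:
507×c×(21.8 − 237) + 739×4.18×(21.8 − 17) + 211×0.897×(21.8 − 17) = 0
-109106 c = -15736
c = -15736/-109106 ≈ 0.1442 J/(g·°C)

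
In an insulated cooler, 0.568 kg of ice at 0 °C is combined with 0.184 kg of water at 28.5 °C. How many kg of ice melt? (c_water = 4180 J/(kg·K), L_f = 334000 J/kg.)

Heat available from the water dropping to 0 °C: 0.184×4180×28.5 = 21920 J.
Fully melting the ice requires m_ice L_f = 0.568×334000 = 189712 J.
21920 J < 189712 J, so only part of the ice melts and the system sits at 0 °C.
m_melt = 21920 / L_f = 0.06563 kg.

m_melted ≈ 0.0656 kg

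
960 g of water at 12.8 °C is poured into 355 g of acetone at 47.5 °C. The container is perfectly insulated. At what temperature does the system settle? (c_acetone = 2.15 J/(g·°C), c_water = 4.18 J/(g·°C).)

T_f ≈ 18.3 °C

T_f is the heat-capacity-weighted average of the initial temperatures:
T_f = (763.25·47.5 + 4012.8·12.8) / (763.25 + 4012.8)
    = 87618 / 4776 ≈ 18.35 °C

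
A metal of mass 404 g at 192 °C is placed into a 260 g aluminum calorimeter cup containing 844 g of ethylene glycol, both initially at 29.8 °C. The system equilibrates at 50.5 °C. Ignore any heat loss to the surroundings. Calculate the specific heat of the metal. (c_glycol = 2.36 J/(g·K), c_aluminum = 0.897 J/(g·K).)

Net heat exchanged in the isolated system is zero:
404·c·(50.5 − 192) + 844·2.36·(50.5 − 29.8) + 260·0.897·(50.5 − 29.8) = 0
-57166 c = -46059
c = -46059/-57166 ≈ 0.8057 J/(g·K)

c ≈ 0.806 J/(g·K)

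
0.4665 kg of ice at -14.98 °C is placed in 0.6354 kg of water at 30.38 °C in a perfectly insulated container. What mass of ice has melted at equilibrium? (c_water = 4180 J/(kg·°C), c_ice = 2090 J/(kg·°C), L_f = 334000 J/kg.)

m_melted ≈ 0.198 kg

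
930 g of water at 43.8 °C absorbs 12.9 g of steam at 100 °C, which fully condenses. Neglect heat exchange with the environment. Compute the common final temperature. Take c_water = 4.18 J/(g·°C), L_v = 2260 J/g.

Setting the total heat transfer to zero:
latent heat released on condensation: 12.9×2260 = 29154
  condensate cools 100→T: 12.9×4.18×(T − 100) = 53.92(T − 100)
  original water: 3887.4(T − 43.8)
3941.3 T = 29154 + 5392.2 + 170268 = 204814
T ≈ 51.97 °C — below 100 °C, confirming all the steam condensed.

T_f ≈ 52.0 °C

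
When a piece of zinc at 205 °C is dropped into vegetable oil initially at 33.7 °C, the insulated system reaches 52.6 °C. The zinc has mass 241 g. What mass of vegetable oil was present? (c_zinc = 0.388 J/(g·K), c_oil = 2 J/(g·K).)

m ≈ 377 g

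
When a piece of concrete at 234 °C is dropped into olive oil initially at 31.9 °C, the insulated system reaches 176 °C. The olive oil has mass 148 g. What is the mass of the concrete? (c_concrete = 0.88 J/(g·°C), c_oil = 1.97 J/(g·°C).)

Setting the total heat transfer to zero:
m×0.88×(176 − 234) + 148×1.97×(176 − 31.9) = 0
-51.04 m = -42014
m = -42014/-51.04 ≈ 823.2 g

m ≈ 823 g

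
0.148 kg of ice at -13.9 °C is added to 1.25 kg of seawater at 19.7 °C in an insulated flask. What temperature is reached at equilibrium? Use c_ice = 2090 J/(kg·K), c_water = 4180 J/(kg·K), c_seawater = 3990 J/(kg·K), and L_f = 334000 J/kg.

Sum of m c ΔT and latent-heat terms is zero:
ice -13.9→0 °C: 0.148×2090×13.9 = 4299.5
  fusion: m_ice L_f = 0.148×334000 = 49432
  meltwater 0→T: 0.148×4180×T = 618.64 T
  seawater: 4987.5(T − 19.7)
5606.1 T = 98254 − 53732 = 44522
T ≈ 7.94 °C — above 0 °C, consistent with complete melting.

T_f ≈ 7.9 °C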